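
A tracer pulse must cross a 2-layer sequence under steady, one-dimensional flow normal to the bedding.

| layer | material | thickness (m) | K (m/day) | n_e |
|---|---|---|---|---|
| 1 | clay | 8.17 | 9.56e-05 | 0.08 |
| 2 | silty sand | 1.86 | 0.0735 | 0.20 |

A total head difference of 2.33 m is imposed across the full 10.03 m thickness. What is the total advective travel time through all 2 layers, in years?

103

With flow normal to the layers, continuity requires the same specific discharge q through every layer.
Σ(b_i/K_i) = 8.17/9.56e-05 + 1.86/0.0735 = 85486 d.
q = Δh / Σ(b_i/K_i) = 2.33 / 85486 = 2.726e-05 m/day.
In each layer the seepage velocity is v_i = q/n_i, so the layer transit time is t_i = b_i·n_i / q:
  layer 1 (clay): t_1 = 8.17 × 0.08 / 2.726e-05 = 23980 d
  layer 2 (silty sand): t_2 = 1.86 × 0.20 / 2.726e-05 = 13648 d
Total t = Σ t_i = 37628 days = 103.0 years.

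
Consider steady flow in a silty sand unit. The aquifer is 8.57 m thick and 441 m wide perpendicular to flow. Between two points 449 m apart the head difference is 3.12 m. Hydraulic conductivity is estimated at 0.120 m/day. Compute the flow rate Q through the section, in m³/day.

3.15

Cross-sectional area A = 441 × 8.57 = 3779 m².
Hydraulic gradient i = Δh / L = 3.12 / 449 = 0.006949.
Darcy's law: Q = K · A · i = 0.1200 × 3779 × 0.006949 = 3.151 m³/day.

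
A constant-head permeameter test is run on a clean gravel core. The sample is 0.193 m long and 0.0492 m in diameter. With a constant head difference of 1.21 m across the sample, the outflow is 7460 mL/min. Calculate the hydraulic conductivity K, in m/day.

901

Cross-sectional area A = π·(d/2)² = π × (0.0492/2)² = 0.001901 m².
Convert discharge: 7460 mL/min = 0.0001243 m³/s.
Darcy's law rearranged: K = Q·L / (A·Δh) = 0.0001243 × 0.193 / (0.001901 × 1.21) = 0.01043 m/s = 901.3 m/day.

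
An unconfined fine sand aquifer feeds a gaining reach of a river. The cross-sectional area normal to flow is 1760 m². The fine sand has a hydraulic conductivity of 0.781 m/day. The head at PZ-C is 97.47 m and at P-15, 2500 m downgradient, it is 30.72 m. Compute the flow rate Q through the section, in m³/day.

36.7

Hydraulic gradient i = (97.47 − 30.72) / 2500 = 66.75 / 2500 = 0.02670.
Darcy's law: Q = K · A · i = 0.7810 × 1760 × 0.02670 = 36.70 m³/day.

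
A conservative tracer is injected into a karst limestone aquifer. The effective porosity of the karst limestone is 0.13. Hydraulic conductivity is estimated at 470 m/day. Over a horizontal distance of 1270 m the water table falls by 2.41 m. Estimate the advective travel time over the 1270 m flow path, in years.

Hydraulic gradient i = Δh / L = 2.41 / 1270 = 0.001898.
Darcy flux q = K · i = 470.0 × 0.001898 = 0.8919 m/day.
Seepage velocity v = q / n_e = 0.8919 / 0.13 = 6.861 m/day.
Travel time t = L / v = 1270 / 6.861 = 185.1 days = 0.5068 years.

0.507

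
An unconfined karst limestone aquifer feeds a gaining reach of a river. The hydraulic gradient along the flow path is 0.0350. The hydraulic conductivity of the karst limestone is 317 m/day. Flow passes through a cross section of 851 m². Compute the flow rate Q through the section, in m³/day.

Hydraulic gradient i = 0.0350.
Darcy's law: Q = K · A · i = 317.0 × 851.0 × 0.03500 = 9442 m³/day.

9440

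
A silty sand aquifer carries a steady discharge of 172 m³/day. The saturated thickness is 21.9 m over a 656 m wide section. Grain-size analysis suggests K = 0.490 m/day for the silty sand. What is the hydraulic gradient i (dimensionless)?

0.0244

Cross-sectional area A = 656 × 21.9 = 14366 m².
From Q = K·A·i, i = Q / (K·A) = 172 / (0.4900 × 14366) = 0.02443.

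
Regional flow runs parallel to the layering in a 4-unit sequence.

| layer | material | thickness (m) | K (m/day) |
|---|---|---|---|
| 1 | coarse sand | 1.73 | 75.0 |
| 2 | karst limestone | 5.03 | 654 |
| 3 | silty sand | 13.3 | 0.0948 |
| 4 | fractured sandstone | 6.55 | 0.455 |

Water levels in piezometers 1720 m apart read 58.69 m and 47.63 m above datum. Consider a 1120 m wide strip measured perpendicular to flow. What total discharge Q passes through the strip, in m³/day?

24700

Flow is parallel to layering, so each bed carries its own Darcy discharge and the transmissivities add.
Σ(K_i·b_i) = 75.0×1.73 + 654×5.03 + 0.0948×13.3 + 0.455×6.55 = 3424 m²/day.
Hydraulic gradient i = (58.69 − 47.63) / 1720 = 11.06 / 1720 = 0.006430.
Q = Σ(K_i·b_i) · W · i = 3424 × 1120 × 0.006430 = 24656 m³/day.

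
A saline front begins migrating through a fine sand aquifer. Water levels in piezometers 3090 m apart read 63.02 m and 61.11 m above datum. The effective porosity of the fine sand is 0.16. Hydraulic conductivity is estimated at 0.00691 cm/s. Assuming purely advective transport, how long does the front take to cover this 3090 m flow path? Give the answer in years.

367

Convert K: 0.00691 cm/s × 864 = 5.970 m/day.
Hydraulic gradient i = (63.02 − 61.11) / 3090 = 1.91 / 3090 = 0.0006181.
Darcy flux q = K · i = 5.970 × 0.0006181 = 0.003690 m/day.
Seepage velocity v = q / n_e = 0.003690 / 0.16 = 0.02306 m/day.
Travel time t = L / v = 3090 / 0.02306 = 1.340e+05 days = 366.8 years.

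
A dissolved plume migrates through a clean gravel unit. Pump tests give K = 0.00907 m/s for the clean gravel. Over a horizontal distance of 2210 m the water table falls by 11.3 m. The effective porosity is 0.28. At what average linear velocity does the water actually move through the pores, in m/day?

Convert K: 0.00907 m/s × 86400 = 783.6 m/day.
Hydraulic gradient i = Δh / L = 11.3 / 2210 = 0.005113.
Darcy flux q = K · i = 783.6 × 0.005113 = 4.007 m/day.
Seepage velocity v = q / n_e = 4.007 / 0.28 = 14.31 m/day.

14.3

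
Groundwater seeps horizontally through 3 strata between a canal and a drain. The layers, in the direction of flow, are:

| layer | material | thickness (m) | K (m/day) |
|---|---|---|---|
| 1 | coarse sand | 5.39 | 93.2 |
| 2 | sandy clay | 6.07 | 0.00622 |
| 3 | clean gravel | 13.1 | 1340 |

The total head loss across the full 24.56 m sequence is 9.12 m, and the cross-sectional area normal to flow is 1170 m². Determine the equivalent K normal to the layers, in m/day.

0.0252

Flow is perpendicular to layering, so the layers act in series and the equivalent K is the thickness-weighted harmonic mean.
Total thickness L = 5.39 + 6.07 + 13.1 = 24.56 m.
Σ(b_i/K_i) = 5.39/93.2 + 6.07/0.00622 + 13.1/1340 = 976.0 d.
K_eq = L / Σ(b_i/K_i) = 24.56 / 976.0 = 0.02517 m/day.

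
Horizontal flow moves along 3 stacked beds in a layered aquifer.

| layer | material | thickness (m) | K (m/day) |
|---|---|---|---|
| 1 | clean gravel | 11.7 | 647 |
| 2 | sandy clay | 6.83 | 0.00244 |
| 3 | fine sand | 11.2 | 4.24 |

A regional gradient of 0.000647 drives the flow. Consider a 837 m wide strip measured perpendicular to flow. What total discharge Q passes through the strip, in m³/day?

4130

Flow is parallel to layering, so each bed carries its own Darcy discharge and the transmissivities add.
Σ(K_i·b_i) = 647×11.7 + 0.00244×6.83 + 4.24×11.2 = 7617 m²/day.
Hydraulic gradient i = 0.000647.
Q = Σ(K_i·b_i) · W · i = 7617 × 837 × 0.0006470 = 4125 m³/day.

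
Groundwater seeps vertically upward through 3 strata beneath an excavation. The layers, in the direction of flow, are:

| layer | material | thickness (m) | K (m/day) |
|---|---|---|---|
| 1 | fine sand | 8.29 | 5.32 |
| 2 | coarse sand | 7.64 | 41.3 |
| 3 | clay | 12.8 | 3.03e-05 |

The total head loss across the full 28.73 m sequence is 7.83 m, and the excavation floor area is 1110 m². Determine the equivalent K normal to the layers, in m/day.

6.80e-05

Flow is perpendicular to layering, so the layers act in series and the equivalent K is the thickness-weighted harmonic mean.
Total thickness L = 8.29 + 7.64 + 12.8 = 28.73 m.
Σ(b_i/K_i) = 8.29/5.32 + 7.64/41.3 + 12.8/3.03e-05 = 4.224e+05 d.
K_eq = L / Σ(b_i/K_i) = 28.73 / 4.224e+05 = 6.801e-05 m/day.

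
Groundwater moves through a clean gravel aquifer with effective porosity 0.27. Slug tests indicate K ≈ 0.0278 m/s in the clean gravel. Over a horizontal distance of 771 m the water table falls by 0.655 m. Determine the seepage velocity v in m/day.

Convert K: 0.0278 m/s × 86400 = 2402 m/day.
Hydraulic gradient i = Δh / L = 0.655 / 771 = 0.0008495.
Darcy flux q = K · i = 2402 × 0.0008495 = 2.041 m/day.
Seepage velocity v = q / n_e = 2.041 / 0.27 = 7.558 m/day.

7.56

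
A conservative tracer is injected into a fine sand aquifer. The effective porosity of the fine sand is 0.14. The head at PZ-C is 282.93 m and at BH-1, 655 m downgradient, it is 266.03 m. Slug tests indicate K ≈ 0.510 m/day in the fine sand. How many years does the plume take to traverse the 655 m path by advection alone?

19.1

Hydraulic gradient i = (282.93 − 266.03) / 655 = 16.9 / 655 = 0.02580.
Darcy flux q = K · i = 0.5100 × 0.02580 = 0.01316 m/day.
Seepage velocity v = q / n_e = 0.01316 / 0.14 = 0.09399 m/day.
Travel time t = L / v = 655 / 0.09399 = 6969 days = 19.08 years.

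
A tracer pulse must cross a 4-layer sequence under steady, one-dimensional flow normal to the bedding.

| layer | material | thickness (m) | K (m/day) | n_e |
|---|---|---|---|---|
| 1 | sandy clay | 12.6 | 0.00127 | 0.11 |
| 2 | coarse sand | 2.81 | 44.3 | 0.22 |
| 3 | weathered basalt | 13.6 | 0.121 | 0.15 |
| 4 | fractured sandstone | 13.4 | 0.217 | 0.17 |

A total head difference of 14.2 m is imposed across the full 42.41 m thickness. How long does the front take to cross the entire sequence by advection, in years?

With flow normal to the layers, continuity requires the same specific discharge q through every layer.
Σ(b_i/K_i) = 12.6/0.00127 + 2.81/44.3 + 13.6/0.121 + 13.4/0.217 = 10095 d.
q = Δh / Σ(b_i/K_i) = 14.2 / 10095 = 0.001407 m/day.
In each layer the seepage velocity is v_i = q/n_i, so the layer transit time is t_i = b_i·n_i / q:
  layer 1 (sandy clay): t_1 = 12.6 × 0.11 / 0.001407 = 985.4 d
  layer 2 (coarse sand): t_2 = 2.81 × 0.22 / 0.001407 = 439.5 d
  layer 3 (weathered basalt): t_3 = 13.6 × 0.15 / 0.001407 = 1450 d
  layer 4 (fractured sandstone): t_4 = 13.4 × 0.17 / 0.001407 = 1620 d
Total t = Σ t_i = 4495 days = 12.31 years.

12.3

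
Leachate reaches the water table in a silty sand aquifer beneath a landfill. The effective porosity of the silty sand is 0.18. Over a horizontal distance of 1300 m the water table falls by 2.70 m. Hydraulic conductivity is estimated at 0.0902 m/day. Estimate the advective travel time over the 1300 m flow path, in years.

3420

Hydraulic gradient i = Δh / L = 2.70 / 1300 = 0.002077.
Darcy flux q = K · i = 0.09020 × 0.002077 = 0.0001873 m/day.
Seepage velocity v = q / n_e = 0.0001873 / 0.18 = 0.001041 m/day.
Travel time t = L / v = 1300 / 0.001041 = 1.249e+06 days = 3420 years.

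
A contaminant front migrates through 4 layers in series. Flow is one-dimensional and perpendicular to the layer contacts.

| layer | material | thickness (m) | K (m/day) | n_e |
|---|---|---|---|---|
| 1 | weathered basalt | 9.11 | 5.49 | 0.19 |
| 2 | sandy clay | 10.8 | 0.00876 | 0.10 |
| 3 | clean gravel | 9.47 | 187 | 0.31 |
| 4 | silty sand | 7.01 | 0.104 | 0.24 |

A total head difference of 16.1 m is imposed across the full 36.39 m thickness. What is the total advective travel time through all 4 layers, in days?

601

With flow normal to the layers, continuity requires the same specific discharge q through every layer.
Σ(b_i/K_i) = 9.11/5.49 + 10.8/0.00876 + 9.47/187 + 7.01/0.104 = 1302 d.
q = Δh / Σ(b_i/K_i) = 16.1 / 1302 = 0.01237 m/day.
In each layer the seepage velocity is v_i = q/n_i, so the layer transit time is t_i = b_i·n_i / q:
  layer 1 (weathered basalt): t_1 = 9.11 × 0.19 / 0.01237 = 140.0 d
  layer 2 (sandy clay): t_2 = 10.8 × 0.10 / 0.01237 = 87.34 d
  layer 3 (clean gravel): t_3 = 9.47 × 0.31 / 0.01237 = 237.4 d
  layer 4 (silty sand): t_4 = 7.01 × 0.24 / 0.01237 = 136.1 d
Total t = Σ t_i = 600.8 days.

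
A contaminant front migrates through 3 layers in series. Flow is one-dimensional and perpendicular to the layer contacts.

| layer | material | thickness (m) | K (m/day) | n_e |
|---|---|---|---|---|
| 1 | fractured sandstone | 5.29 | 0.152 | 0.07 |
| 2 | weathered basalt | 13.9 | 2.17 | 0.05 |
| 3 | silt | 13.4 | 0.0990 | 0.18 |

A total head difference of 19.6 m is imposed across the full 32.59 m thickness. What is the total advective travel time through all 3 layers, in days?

With flow normal to the layers, continuity requires the same specific discharge q through every layer.
Σ(b_i/K_i) = 5.29/0.152 + 13.9/2.17 + 13.4/0.0990 = 176.6 d.
q = Δh / Σ(b_i/K_i) = 19.6 / 176.6 = 0.1110 m/day.
In each layer the seepage velocity is v_i = q/n_i, so the layer transit time is t_i = b_i·n_i / q:
  layer 1 (fractured sandstone): t_1 = 5.29 × 0.07 / 0.1110 = 3.336 d
  layer 2 (weathered basalt): t_2 = 13.9 × 0.05 / 0.1110 = 6.261 d
  layer 3 (silt): t_3 = 13.4 × 0.18 / 0.1110 = 21.73 d
Total t = Σ t_i = 31.32 days.

31.3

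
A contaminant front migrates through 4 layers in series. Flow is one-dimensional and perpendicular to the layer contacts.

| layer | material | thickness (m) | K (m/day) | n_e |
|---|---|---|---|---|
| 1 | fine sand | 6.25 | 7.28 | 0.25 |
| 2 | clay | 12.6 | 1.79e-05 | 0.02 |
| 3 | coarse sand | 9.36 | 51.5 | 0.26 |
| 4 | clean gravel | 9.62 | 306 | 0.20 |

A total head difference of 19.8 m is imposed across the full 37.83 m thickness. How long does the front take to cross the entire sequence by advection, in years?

601

With flow normal to the layers, continuity requires the same specific discharge q through every layer.
Σ(b_i/K_i) = 6.25/7.28 + 12.6/1.79e-05 + 9.36/51.5 + 9.62/306 = 7.039e+05 d.
q = Δh / Σ(b_i/K_i) = 19.8 / 7.039e+05 = 2.813e-05 m/day.
In each layer the seepage velocity is v_i = q/n_i, so the layer transit time is t_i = b_i·n_i / q:
  layer 1 (fine sand): t_1 = 6.25 × 0.25 / 2.813e-05 = 55549 d
  layer 2 (clay): t_2 = 12.6 × 0.02 / 2.813e-05 = 8959 d
  layer 3 (coarse sand): t_3 = 9.36 × 0.26 / 2.813e-05 = 86517 d
  layer 4 (clean gravel): t_4 = 9.62 × 0.20 / 2.813e-05 = 68400 d
Total t = Σ t_i = 2.194e+05 days = 600.8 years.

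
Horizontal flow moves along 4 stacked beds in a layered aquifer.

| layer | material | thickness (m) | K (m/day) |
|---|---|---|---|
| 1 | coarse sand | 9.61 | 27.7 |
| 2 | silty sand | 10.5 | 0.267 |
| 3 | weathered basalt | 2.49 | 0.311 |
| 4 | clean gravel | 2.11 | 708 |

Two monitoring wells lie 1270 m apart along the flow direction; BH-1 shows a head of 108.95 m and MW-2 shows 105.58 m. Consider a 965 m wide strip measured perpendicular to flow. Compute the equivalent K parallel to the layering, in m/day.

71.4

Flow is parallel to layering, so each bed carries its own Darcy discharge and the transmissivities add.
Σ(K_i·b_i) = 27.7×9.61 + 0.267×10.5 + 0.311×2.49 + 708×2.11 = 1764 m²/day.
Total thickness b = 24.71 m, so K_eq = Σ(K_i·b_i)/b = 71.37 m/day.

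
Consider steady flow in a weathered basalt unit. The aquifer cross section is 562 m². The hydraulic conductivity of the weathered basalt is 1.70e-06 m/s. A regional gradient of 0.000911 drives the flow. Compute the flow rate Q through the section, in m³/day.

Convert K: 1.70e-06 m/s × 86400 = 0.1469 m/day.
Hydraulic gradient i = 0.000911.
Darcy's law: Q = K · A · i = 0.1469 × 562.0 × 0.0009110 = 0.07520 m³/day.

0.0752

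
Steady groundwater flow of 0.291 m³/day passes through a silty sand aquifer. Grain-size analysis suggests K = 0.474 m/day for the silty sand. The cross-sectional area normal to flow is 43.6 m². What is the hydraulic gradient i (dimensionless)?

From Q = K·A·i, i = Q / (K·A) = 0.291 / (0.4740 × 43.60) = 0.01408.

0.0141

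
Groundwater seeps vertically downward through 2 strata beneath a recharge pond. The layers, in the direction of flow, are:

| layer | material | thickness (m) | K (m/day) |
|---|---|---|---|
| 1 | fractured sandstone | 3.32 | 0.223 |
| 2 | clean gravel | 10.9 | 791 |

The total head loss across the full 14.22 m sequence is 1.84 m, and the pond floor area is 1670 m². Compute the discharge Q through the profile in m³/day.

Flow is perpendicular to layering, so the layers act in series and the equivalent K is the thickness-weighted harmonic mean.
Total thickness L = 3.32 + 10.9 = 14.22 m.
Σ(b_i/K_i) = 3.32/0.223 + 10.9/791 = 14.90 d.
K_eq = L / Σ(b_i/K_i) = 14.22 / 14.90 = 0.9543 m/day.
Q = K_eq · A · (Δh/L) = 0.9543 × 1670 × (1.84/14.22) = 206.2 m³/day.

206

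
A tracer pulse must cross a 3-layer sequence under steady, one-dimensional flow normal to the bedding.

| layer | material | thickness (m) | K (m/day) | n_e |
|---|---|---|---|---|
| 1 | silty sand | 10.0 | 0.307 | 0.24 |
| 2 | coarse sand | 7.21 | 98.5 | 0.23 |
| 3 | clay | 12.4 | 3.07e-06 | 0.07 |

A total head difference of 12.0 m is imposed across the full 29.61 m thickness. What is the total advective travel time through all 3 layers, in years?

4540

With flow normal to the layers, continuity requires the same specific discharge q through every layer.
Σ(b_i/K_i) = 10.0/0.307 + 7.21/98.5 + 12.4/3.07e-06 = 4.039e+06 d.
q = Δh / Σ(b_i/K_i) = 12.0 / 4.039e+06 = 2.971e-06 m/day.
In each layer the seepage velocity is v_i = q/n_i, so the layer transit time is t_i = b_i·n_i / q:
  layer 1 (silty sand): t_1 = 10.0 × 0.24 / 2.971e-06 = 8.078e+05 d
  layer 2 (coarse sand): t_2 = 7.21 × 0.23 / 2.971e-06 = 5.582e+05 d
  layer 3 (clay): t_3 = 12.4 × 0.07 / 2.971e-06 = 2.922e+05 d
Total t = Σ t_i = 1.658e+06 days = 4540 years.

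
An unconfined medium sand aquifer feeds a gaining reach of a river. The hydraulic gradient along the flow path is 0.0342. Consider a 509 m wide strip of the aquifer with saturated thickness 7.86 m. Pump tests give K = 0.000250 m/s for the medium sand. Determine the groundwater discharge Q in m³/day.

2960

Convert K: 0.000250 m/s × 86400 = 21.60 m/day.
Cross-sectional area A = 509 × 7.86 = 4001 m².
Hydraulic gradient i = 0.0342.
Darcy's law: Q = K · A · i = 21.60 × 4001 × 0.03420 = 2955 m³/day.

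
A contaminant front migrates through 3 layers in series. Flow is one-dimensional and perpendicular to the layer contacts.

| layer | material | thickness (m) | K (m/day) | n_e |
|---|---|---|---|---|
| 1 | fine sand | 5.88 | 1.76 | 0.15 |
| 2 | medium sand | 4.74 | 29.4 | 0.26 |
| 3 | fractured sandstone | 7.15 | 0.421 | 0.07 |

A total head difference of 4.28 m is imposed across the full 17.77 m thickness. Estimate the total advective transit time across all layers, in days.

With flow normal to the layers, continuity requires the same specific discharge q through every layer.
Σ(b_i/K_i) = 5.88/1.76 + 4.74/29.4 + 7.15/0.421 = 20.49 d.
q = Δh / Σ(b_i/K_i) = 4.28 / 20.49 = 0.2089 m/day.
In each layer the seepage velocity is v_i = q/n_i, so the layer transit time is t_i = b_i·n_i / q:
  layer 1 (fine sand): t_1 = 5.88 × 0.15 / 0.2089 = 4.222 d
  layer 2 (medium sand): t_2 = 4.74 × 0.26 / 0.2089 = 5.899 d
  layer 3 (fractured sandstone): t_3 = 7.15 × 0.07 / 0.2089 = 2.396 d
Total t = Σ t_i = 12.52 days.

12.5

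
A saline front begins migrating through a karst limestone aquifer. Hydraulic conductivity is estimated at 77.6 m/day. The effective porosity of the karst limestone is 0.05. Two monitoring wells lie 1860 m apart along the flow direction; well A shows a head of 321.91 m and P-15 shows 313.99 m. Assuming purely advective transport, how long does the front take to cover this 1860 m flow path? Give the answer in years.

Hydraulic gradient i = (321.91 − 313.99) / 1860 = 7.92 / 1860 = 0.004258.
Darcy flux q = K · i = 77.60 × 0.004258 = 0.3304 m/day.
Seepage velocity v = q / n_e = 0.3304 / 0.05 = 6.609 m/day.
Travel time t = L / v = 1860 / 6.609 = 281.5 days = 0.7706 years.

0.771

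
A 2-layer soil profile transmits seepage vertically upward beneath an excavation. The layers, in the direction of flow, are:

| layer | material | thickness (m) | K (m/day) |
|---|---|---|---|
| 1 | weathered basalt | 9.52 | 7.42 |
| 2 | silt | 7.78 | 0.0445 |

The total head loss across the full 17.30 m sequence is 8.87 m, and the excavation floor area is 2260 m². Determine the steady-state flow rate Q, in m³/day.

Flow is perpendicular to layering, so the layers act in series and the equivalent K is the thickness-weighted harmonic mean.
Total thickness L = 9.52 + 7.78 = 17.30 m.
Σ(b_i/K_i) = 9.52/7.42 + 7.78/0.0445 = 176.1 d.
K_eq = L / Σ(b_i/K_i) = 17.30 / 176.1 = 0.09823 m/day.
Q = K_eq · A · (Δh/L) = 0.09823 × 2260 × (8.87/17.30) = 113.8 m³/day.

114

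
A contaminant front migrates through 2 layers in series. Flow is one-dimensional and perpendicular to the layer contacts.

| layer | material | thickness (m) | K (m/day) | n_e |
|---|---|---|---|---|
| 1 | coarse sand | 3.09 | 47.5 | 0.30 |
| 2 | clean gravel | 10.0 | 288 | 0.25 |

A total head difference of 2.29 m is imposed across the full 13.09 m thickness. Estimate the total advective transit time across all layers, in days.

0.149

With flow normal to the layers, continuity requires the same specific discharge q through every layer.
Σ(b_i/K_i) = 3.09/47.5 + 10.0/288 = 0.09977 d.
q = Δh / Σ(b_i/K_i) = 2.29 / 0.09977 = 22.95 m/day.
In each layer the seepage velocity is v_i = q/n_i, so the layer transit time is t_i = b_i·n_i / q:
  layer 1 (coarse sand): t_1 = 3.09 × 0.30 / 22.95 = 0.04039 d
  layer 2 (clean gravel): t_2 = 10.0 × 0.25 / 22.95 = 0.1089 d
Total t = Σ t_i = 0.1493 days.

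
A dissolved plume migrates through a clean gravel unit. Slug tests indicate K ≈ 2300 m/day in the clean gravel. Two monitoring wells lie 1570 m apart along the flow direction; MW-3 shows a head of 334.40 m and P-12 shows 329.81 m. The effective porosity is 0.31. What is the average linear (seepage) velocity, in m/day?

21.7

Hydraulic gradient i = (334.40 − 329.81) / 1570 = 4.59 / 1570 = 0.002924.
Darcy flux q = K · i = 2300 × 0.002924 = 6.724 m/day.
Seepage velocity v = q / n_e = 6.724 / 0.31 = 21.69 m/day.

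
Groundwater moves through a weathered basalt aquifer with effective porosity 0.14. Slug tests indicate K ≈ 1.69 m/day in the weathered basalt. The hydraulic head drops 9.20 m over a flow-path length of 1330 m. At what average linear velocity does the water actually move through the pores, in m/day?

Hydraulic gradient i = Δh / L = 9.20 / 1330 = 0.006917.
Darcy flux q = K · i = 1.690 × 0.006917 = 0.01169 m/day.
Seepage velocity v = q / n_e = 0.01169 / 0.14 = 0.08350 m/day.

0.0835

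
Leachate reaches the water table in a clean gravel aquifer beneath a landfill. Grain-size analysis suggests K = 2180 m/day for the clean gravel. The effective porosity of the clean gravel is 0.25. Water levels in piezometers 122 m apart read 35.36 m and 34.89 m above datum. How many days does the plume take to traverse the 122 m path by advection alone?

3.63

Hydraulic gradient i = (35.36 − 34.89) / 122 = 0.47 / 122 = 0.003852.
Darcy flux q = K · i = 2180 × 0.003852 = 8.398 m/day.
Seepage velocity v = q / n_e = 8.398 / 0.25 = 33.59 m/day.
Travel time t = L / v = 122 / 33.59 = 3.632 days.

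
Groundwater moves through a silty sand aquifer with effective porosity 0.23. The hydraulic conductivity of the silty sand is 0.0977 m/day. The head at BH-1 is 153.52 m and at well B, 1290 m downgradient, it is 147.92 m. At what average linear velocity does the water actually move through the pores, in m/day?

Hydraulic gradient i = (153.52 − 147.92) / 1290 = 5.6 / 1290 = 0.004341.
Darcy flux q = K · i = 0.09770 × 0.004341 = 0.0004241 m/day.
Seepage velocity v = q / n_e = 0.0004241 / 0.23 = 0.001844 m/day.

0.00184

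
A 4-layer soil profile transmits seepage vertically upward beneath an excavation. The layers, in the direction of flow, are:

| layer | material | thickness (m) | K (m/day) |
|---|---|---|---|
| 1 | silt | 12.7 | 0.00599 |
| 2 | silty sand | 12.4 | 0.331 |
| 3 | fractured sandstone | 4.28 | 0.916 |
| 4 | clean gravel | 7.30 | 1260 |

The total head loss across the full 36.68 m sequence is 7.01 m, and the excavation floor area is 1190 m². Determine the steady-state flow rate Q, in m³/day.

3.86

Flow is perpendicular to layering, so the layers act in series and the equivalent K is the thickness-weighted harmonic mean.
Total thickness L = 12.7 + 12.4 + 4.28 + 7.30 = 36.68 m.
Σ(b_i/K_i) = 12.7/0.00599 + 12.4/0.331 + 4.28/0.916 + 7.30/1260 = 2162 d.
K_eq = L / Σ(b_i/K_i) = 36.68 / 2162 = 0.01696 m/day.
Q = K_eq · A · (Δh/L) = 0.01696 × 1190 × (7.01/36.68) = 3.858 m³/day.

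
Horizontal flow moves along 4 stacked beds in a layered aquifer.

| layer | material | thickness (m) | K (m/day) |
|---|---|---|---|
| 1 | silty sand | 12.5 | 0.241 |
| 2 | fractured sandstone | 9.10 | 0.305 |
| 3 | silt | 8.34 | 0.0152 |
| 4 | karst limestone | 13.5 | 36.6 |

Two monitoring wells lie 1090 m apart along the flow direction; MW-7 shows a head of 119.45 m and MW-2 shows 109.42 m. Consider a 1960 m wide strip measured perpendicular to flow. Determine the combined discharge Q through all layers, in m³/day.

9020

Flow is parallel to layering, so each bed carries its own Darcy discharge and the transmissivities add.
Σ(K_i·b_i) = 0.241×12.5 + 0.305×9.10 + 0.0152×8.34 + 36.6×13.5 = 500.0 m²/day.
Hydraulic gradient i = (119.45 − 109.42) / 1090 = 10.03 / 1090 = 0.009202.
Q = Σ(K_i·b_i) · W · i = 500.0 × 1960 × 0.009202 = 9018 m³/day.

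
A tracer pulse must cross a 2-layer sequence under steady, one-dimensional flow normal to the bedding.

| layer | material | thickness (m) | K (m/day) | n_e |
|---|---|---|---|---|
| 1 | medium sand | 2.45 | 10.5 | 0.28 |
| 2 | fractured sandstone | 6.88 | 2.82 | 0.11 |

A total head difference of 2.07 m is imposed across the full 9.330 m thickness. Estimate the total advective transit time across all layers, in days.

With flow normal to the layers, continuity requires the same specific discharge q through every layer.
Σ(b_i/K_i) = 2.45/10.5 + 6.88/2.82 = 2.673 d.
q = Δh / Σ(b_i/K_i) = 2.07 / 2.673 = 0.7744 m/day.
In each layer the seepage velocity is v_i = q/n_i, so the layer transit time is t_i = b_i·n_i / q:
  layer 1 (medium sand): t_1 = 2.45 × 0.28 / 0.7744 = 0.8859 d
  layer 2 (fractured sandstone): t_2 = 6.88 × 0.11 / 0.7744 = 0.9773 d
Total t = Σ t_i = 1.863 days.

1.86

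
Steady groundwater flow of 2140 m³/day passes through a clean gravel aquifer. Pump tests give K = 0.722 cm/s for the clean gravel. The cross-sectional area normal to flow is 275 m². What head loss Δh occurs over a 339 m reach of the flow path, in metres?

Convert K: 0.722 cm/s × 864 = 623.8 m/day.
From Q = K·A·i, i = Q / (K·A) = 2140 / (623.8 × 275.0) = 0.01247.
Head loss Δh = i · L = 0.01247 × 339 = 4.229 m.

4.23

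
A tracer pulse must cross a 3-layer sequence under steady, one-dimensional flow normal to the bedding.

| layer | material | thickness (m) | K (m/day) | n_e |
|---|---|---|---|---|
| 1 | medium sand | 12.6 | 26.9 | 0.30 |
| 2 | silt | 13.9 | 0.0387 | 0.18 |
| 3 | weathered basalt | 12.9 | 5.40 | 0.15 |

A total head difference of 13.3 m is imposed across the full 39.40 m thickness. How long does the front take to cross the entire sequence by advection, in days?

224

With flow normal to the layers, continuity requires the same specific discharge q through every layer.
Σ(b_i/K_i) = 12.6/26.9 + 13.9/0.0387 + 12.9/5.40 = 362.0 d.
q = Δh / Σ(b_i/K_i) = 13.3 / 362.0 = 0.03674 m/day.
In each layer the seepage velocity is v_i = q/n_i, so the layer transit time is t_i = b_i·n_i / q:
  layer 1 (medium sand): t_1 = 12.6 × 0.30 / 0.03674 = 102.9 d
  layer 2 (silt): t_2 = 13.9 × 0.18 / 0.03674 = 68.11 d
  layer 3 (weathered basalt): t_3 = 12.9 × 0.15 / 0.03674 = 52.67 d
Total t = Σ t_i = 223.7 days.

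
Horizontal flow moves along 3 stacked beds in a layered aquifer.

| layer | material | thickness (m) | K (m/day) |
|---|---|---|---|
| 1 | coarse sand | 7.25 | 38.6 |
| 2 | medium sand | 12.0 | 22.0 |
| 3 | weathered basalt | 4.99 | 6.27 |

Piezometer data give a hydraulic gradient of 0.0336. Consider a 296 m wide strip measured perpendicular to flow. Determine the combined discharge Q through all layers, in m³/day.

Flow is parallel to layering, so each bed carries its own Darcy discharge and the transmissivities add.
Σ(K_i·b_i) = 38.6×7.25 + 22.0×12.0 + 6.27×4.99 = 575.1 m²/day.
Hydraulic gradient i = 0.0336.
Q = Σ(K_i·b_i) · W · i = 575.1 × 296 × 0.03360 = 5720 m³/day.

5720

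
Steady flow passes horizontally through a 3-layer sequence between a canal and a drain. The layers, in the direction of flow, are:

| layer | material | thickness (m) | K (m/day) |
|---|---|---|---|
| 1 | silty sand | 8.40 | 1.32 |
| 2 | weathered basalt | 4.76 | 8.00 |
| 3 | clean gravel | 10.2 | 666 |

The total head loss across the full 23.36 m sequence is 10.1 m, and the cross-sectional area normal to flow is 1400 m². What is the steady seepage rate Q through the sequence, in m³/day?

Flow is perpendicular to layering, so the layers act in series and the equivalent K is the thickness-weighted harmonic mean.
Total thickness L = 8.40 + 4.76 + 10.2 = 23.36 m.
Σ(b_i/K_i) = 8.40/1.32 + 4.76/8.00 + 10.2/666 = 6.974 d.
K_eq = L / Σ(b_i/K_i) = 23.36 / 6.974 = 3.350 m/day.
Q = K_eq · A · (Δh/L) = 3.350 × 1400 × (10.1/23.36) = 2028 m³/day.

2030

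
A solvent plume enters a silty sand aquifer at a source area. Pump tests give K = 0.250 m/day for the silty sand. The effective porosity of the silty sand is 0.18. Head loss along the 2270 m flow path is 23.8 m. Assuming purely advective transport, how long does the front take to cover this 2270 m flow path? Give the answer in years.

427

Hydraulic gradient i = Δh / L = 23.8 / 2270 = 0.01048.
Darcy flux q = K · i = 0.2500 × 0.01048 = 0.002621 m/day.
Seepage velocity v = q / n_e = 0.002621 / 0.18 = 0.01456 m/day.
Travel time t = L / v = 2270 / 0.01456 = 1.559e+05 days = 426.8 years.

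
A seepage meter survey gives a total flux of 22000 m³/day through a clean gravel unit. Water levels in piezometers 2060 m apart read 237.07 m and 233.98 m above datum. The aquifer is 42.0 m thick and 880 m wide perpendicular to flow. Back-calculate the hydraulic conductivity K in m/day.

397

Cross-sectional area A = 880 × 42.0 = 36960 m².
Hydraulic gradient i = (237.07 − 233.98) / 2060 = 3.09 / 2060 = 0.001500.
From Q = K·A·i, K = Q / (A·i) = 22000 / (36960 × 0.001500) = 396.8 m/day.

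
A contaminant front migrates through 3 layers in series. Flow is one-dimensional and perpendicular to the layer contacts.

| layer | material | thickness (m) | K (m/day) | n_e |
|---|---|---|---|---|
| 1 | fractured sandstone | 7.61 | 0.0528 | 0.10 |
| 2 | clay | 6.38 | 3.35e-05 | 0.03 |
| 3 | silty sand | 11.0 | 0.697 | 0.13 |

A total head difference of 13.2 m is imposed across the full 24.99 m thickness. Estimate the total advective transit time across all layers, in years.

94.2

With flow normal to the layers, continuity requires the same specific discharge q through every layer.
Σ(b_i/K_i) = 7.61/0.0528 + 6.38/3.35e-05 + 11.0/0.697 = 1.906e+05 d.
q = Δh / Σ(b_i/K_i) = 13.2 / 1.906e+05 = 6.925e-05 m/day.
In each layer the seepage velocity is v_i = q/n_i, so the layer transit time is t_i = b_i·n_i / q:
  layer 1 (fractured sandstone): t_1 = 7.61 × 0.10 / 6.925e-05 = 10989 d
  layer 2 (clay): t_2 = 6.38 × 0.03 / 6.925e-05 = 2764 d
  layer 3 (silty sand): t_3 = 11.0 × 0.13 / 6.925e-05 = 20649 d
Total t = Σ t_i = 34402 days = 94.19 years.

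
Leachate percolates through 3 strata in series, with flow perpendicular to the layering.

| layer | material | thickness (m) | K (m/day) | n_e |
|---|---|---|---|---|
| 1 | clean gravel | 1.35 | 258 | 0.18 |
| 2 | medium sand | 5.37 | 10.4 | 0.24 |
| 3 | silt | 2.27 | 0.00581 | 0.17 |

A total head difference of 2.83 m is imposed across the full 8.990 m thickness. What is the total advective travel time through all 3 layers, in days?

265

With flow normal to the layers, continuity requires the same specific discharge q through every layer.
Σ(b_i/K_i) = 1.35/258 + 5.37/10.4 + 2.27/0.00581 = 391.2 d.
q = Δh / Σ(b_i/K_i) = 2.83 / 391.2 = 0.007234 m/day.
In each layer the seepage velocity is v_i = q/n_i, so the layer transit time is t_i = b_i·n_i / q:
  layer 1 (clean gravel): t_1 = 1.35 × 0.18 / 0.007234 = 33.59 d
  layer 2 (medium sand): t_2 = 5.37 × 0.24 / 0.007234 = 178.2 d
  layer 3 (silt): t_3 = 2.27 × 0.17 / 0.007234 = 53.35 d
Total t = Σ t_i = 265.1 days.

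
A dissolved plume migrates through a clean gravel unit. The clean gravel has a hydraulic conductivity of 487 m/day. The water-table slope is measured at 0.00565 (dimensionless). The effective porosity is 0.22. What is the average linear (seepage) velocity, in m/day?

Hydraulic gradient i = 0.00565.
Darcy flux q = K · i = 487.0 × 0.005650 = 2.752 m/day.
Seepage velocity v = q / n_e = 2.752 / 0.22 = 12.51 m/day.

12.5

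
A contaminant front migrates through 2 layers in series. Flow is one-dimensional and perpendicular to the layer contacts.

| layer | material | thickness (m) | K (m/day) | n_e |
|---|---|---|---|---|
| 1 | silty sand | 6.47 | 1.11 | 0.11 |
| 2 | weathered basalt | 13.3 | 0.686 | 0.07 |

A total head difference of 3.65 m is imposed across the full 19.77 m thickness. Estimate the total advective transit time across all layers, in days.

With flow normal to the layers, continuity requires the same specific discharge q through every layer.
Σ(b_i/K_i) = 6.47/1.11 + 13.3/0.686 = 25.22 d.
q = Δh / Σ(b_i/K_i) = 3.65 / 25.22 = 0.1447 m/day.
In each layer the seepage velocity is v_i = q/n_i, so the layer transit time is t_i = b_i·n_i / q:
  layer 1 (silty sand): t_1 = 6.47 × 0.11 / 0.1447 = 4.917 d
  layer 2 (weathered basalt): t_2 = 13.3 × 0.07 / 0.1447 = 6.432 d
Total t = Σ t_i = 11.35 days.

11.3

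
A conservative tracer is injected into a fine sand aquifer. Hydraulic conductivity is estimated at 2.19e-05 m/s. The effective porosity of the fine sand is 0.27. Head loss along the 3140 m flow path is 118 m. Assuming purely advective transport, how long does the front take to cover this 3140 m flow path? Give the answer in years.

Convert K: 2.19e-05 m/s × 86400 = 1.892 m/day.
Hydraulic gradient i = Δh / L = 118 / 3140 = 0.03758.
Darcy flux q = K · i = 1.892 × 0.03758 = 0.07111 m/day.
Seepage velocity v = q / n_e = 0.07111 / 0.27 = 0.2634 m/day.
Travel time t = L / v = 3140 / 0.2634 = 11923 days = 32.64 years.

32.6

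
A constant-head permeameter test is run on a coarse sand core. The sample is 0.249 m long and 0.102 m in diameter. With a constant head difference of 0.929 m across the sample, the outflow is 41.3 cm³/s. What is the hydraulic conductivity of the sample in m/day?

Cross-sectional area A = π·(d/2)² = π × (0.102/2)² = 0.008171 m².
Convert discharge: 41.3 cm³/s = 4.130e-05 m³/s.
Darcy's law rearranged: K = Q·L / (A·Δh) = 4.130e-05 × 0.249 / (0.008171 × 0.929) = 0.001355 m/s = 117.0 m/day.

117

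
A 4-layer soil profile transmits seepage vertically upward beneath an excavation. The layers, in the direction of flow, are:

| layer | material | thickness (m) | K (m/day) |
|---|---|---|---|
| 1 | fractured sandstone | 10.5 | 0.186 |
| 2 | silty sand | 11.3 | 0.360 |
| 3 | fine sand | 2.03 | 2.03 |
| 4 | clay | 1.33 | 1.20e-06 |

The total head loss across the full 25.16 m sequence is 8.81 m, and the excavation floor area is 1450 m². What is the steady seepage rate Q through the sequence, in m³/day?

0.0115

Flow is perpendicular to layering, so the layers act in series and the equivalent K is the thickness-weighted harmonic mean.
Total thickness L = 10.5 + 11.3 + 2.03 + 1.33 = 25.16 m.
Σ(b_i/K_i) = 10.5/0.186 + 11.3/0.360 + 2.03/2.03 + 1.33/1.20e-06 = 1.108e+06 d.
K_eq = L / Σ(b_i/K_i) = 25.16 / 1.108e+06 = 2.270e-05 m/day.
Q = K_eq · A · (Δh/L) = 2.270e-05 × 1450 × (8.81/25.16) = 0.01152 m³/day.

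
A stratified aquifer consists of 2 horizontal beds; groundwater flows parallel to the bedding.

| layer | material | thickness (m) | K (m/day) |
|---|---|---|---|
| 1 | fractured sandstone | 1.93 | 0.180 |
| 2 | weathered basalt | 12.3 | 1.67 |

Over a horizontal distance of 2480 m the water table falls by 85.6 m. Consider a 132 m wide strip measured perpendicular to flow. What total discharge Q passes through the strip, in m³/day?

95.2

Flow is parallel to layering, so each bed carries its own Darcy discharge and the transmissivities add.
Σ(K_i·b_i) = 0.180×1.93 + 1.67×12.3 = 20.89 m²/day.
Hydraulic gradient i = Δh / L = 85.6 / 2480 = 0.03452.
Q = Σ(K_i·b_i) · W · i = 20.89 × 132 × 0.03452 = 95.17 m³/day.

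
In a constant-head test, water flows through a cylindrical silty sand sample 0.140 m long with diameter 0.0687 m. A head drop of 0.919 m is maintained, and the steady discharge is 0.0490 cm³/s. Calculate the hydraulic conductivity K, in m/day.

0.174

Cross-sectional area A = π·(d/2)² = π × (0.0687/2)² = 0.003707 m².
Convert discharge: 0.0490 cm³/s = 4.900e-08 m³/s.
Darcy's law rearranged: K = Q·L / (A·Δh) = 4.900e-08 × 0.140 / (0.003707 × 0.919) = 2.014e-06 m/s = 0.1740 m/day.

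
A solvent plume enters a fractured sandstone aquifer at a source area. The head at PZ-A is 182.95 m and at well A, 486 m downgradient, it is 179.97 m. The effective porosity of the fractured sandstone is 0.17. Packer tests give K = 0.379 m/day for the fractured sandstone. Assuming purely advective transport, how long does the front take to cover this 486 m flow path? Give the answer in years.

97.3

Hydraulic gradient i = (182.95 − 179.97) / 486 = 2.98 / 486 = 0.006132.
Darcy flux q = K · i = 0.3790 × 0.006132 = 0.002324 m/day.
Seepage velocity v = q / n_e = 0.002324 / 0.17 = 0.01367 m/day.
Travel time t = L / v = 486 / 0.01367 = 35552 days = 97.34 years.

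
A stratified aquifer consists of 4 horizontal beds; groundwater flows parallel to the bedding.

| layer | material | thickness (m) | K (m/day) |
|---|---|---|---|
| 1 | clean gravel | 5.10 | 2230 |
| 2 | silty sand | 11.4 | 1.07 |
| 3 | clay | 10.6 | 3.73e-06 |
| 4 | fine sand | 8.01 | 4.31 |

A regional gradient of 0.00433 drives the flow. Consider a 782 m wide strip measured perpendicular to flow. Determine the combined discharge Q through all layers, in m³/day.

Flow is parallel to layering, so each bed carries its own Darcy discharge and the transmissivities add.
Σ(K_i·b_i) = 2230×5.10 + 1.07×11.4 + 3.73e-06×10.6 + 4.31×8.01 = 11420 m²/day.
Hydraulic gradient i = 0.00433.
Q = Σ(K_i·b_i) · W · i = 11420 × 782 × 0.004330 = 38668 m³/day.

38700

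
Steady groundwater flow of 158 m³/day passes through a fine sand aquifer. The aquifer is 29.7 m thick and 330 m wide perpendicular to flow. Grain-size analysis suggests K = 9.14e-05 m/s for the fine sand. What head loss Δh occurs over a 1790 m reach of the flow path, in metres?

Convert K: 9.14e-05 m/s × 86400 = 7.897 m/day.
Cross-sectional area A = 330 × 29.7 = 9801 m².
From Q = K·A·i, i = Q / (K·A) = 158 / (7.897 × 9801) = 0.002041.
Head loss Δh = i · L = 0.002041 × 1790 = 3.654 m.

3.65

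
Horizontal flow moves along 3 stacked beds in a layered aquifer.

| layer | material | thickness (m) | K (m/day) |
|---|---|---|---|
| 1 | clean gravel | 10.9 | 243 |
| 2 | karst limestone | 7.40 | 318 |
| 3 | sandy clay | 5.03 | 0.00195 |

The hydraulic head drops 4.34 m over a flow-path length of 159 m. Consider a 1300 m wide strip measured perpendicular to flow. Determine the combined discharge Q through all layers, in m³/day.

177000

Flow is parallel to layering, so each bed carries its own Darcy discharge and the transmissivities add.
Σ(K_i·b_i) = 243×10.9 + 318×7.40 + 0.00195×5.03 = 5002 m²/day.
Hydraulic gradient i = Δh / L = 4.34 / 159 = 0.02730.
Q = Σ(K_i·b_i) · W · i = 5002 × 1300 × 0.02730 = 1.775e+05 m³/day.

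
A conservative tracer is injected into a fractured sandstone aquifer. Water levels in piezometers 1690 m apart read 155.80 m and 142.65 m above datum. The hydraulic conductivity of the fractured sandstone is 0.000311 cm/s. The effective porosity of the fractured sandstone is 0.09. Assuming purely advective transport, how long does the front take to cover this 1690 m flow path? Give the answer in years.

Convert K: 0.000311 cm/s × 864 = 0.2687 m/day.
Hydraulic gradient i = (155.80 − 142.65) / 1690 = 13.15 / 1690 = 0.007781.
Darcy flux q = K · i = 0.2687 × 0.007781 = 0.002091 m/day.
Seepage velocity v = q / n_e = 0.002091 / 0.09 = 0.02323 m/day.
Travel time t = L / v = 1690 / 0.02323 = 72747 days = 199.2 years.

199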